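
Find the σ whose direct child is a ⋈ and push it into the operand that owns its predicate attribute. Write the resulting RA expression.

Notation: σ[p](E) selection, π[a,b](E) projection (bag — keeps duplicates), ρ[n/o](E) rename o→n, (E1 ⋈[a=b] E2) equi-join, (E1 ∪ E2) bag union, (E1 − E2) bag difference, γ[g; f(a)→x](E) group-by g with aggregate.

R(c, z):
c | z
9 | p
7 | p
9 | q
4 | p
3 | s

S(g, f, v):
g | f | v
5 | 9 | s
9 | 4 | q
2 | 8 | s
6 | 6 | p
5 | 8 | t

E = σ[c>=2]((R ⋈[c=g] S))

σ filters on c, owned by the left side.
E' = (σ[c>=2](R) ⋈[c=g] S)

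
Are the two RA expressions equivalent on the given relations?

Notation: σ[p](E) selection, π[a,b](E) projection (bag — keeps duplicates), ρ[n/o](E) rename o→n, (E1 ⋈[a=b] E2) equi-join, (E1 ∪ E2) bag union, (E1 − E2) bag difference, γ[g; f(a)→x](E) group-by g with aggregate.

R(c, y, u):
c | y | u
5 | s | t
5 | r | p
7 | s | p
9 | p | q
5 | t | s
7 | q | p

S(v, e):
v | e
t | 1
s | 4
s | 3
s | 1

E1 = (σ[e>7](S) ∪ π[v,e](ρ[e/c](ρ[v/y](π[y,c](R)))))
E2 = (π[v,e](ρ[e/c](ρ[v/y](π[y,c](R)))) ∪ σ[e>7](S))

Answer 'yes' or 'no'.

E1 subexpression sizes:
  S → 4
  σ[e>7](S) → 0
  R → 6
  π[y,c](R) → 6
  ρ[v/y](π[y,c](R)) → 6
  ρ[e/c](ρ[v/y](π[y,c](R))) → 6
  π[v,e](ρ[e/c](ρ[v/y](π[y,c](R)))) → 6
  (σ[e>7](S) ∪ π[v,e](ρ[e/c](ρ[v/y](π[y,c](R))))) → 6
E2 subexpression sizes:
  R → 6
  π[y,c](R) → 6
  ρ[v/y](π[y,c](R)) → 6
  ρ[e/c](ρ[v/y](π[y,c](R))) → 6
  π[v,e](ρ[e/c](ρ[v/y](π[y,c](R)))) → 6
  S → 4
  σ[e>7](S) → 0
  (π[v,e](ρ[e/c](ρ[v/y](π[y,c](R)))) ∪ σ[e>7](S)) → 6

E1 and E2 produce the same multiset:
v | e
p | 9
q | 7
r | 5
s | 5
s | 7
t | 5

yes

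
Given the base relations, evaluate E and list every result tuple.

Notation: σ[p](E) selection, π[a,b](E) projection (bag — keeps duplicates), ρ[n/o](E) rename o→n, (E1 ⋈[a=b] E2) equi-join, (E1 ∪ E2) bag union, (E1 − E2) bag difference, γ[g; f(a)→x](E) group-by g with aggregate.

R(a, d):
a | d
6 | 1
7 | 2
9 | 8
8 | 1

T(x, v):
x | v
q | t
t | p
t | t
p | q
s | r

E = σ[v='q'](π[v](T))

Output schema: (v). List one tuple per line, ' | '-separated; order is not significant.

Stepwise |·|:
  T → 5
  π[v](T) → 5
  σ[v='q'](π[v](T)) → 1

== RESULT ==
v
q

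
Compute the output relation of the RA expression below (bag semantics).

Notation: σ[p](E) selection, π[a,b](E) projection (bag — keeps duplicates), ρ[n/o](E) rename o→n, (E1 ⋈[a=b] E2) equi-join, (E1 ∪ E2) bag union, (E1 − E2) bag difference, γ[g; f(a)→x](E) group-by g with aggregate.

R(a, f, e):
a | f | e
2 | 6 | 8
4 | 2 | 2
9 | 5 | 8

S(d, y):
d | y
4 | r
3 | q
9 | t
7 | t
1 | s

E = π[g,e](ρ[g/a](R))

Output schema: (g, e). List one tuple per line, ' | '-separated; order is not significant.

Subexpression sizes:
  R → 3
  ρ[g/a](R) → 3
  π[g,e](ρ[g/a](R)) → 3

== RESULT ==
g | e
2 | 8
4 | 2
9 | 8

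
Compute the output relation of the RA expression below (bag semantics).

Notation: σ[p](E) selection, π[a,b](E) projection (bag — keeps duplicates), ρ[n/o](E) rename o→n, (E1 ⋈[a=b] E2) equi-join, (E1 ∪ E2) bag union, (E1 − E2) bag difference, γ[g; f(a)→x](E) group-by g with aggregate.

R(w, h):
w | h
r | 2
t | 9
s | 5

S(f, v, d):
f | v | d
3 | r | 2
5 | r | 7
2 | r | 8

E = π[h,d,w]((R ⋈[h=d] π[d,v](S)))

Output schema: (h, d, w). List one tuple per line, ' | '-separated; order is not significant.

Stepwise |·|:
  R → 3
  S → 3
  π[d,v](S) → 3
  (R ⋈[h=d] π[d,v](S)) → 1
  π[h,d,w]((R ⋈[h=d] π[d,v](S))) → 1

== RESULT ==
h | d | w
2 | 2 | r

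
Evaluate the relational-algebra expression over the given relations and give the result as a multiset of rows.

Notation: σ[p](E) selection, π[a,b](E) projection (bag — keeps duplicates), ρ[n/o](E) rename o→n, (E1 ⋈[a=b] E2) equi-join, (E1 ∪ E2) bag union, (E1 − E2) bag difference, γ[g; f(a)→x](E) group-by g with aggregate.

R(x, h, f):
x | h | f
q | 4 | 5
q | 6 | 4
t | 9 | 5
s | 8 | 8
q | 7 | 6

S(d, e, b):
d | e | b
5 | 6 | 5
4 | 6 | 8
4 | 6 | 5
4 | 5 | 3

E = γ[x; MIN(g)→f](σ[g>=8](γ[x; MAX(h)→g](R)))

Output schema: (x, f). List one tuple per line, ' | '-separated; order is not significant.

Subexpression sizes:
  R → 5
  γ[x; MAX(h)→g](R) → 3
  σ[g>=8](γ[x; MAX(h)→g](R)) → 2
  γ[x; MIN(g)→f](σ[g>=8](γ[x; MAX(h)→g](R))) → 2

== RESULT ==
x | f
s | 8
t | 9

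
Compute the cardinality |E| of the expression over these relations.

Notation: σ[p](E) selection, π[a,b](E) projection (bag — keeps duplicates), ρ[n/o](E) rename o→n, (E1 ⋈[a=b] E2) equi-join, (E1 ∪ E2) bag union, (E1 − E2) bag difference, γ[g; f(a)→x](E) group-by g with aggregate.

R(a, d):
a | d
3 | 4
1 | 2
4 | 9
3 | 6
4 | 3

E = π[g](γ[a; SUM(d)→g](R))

Subexpression sizes:
  R → 5
  γ[a; SUM(d)→g](R) → 3
  π[g](γ[a; SUM(d)→g](R)) → 3

|E| = 3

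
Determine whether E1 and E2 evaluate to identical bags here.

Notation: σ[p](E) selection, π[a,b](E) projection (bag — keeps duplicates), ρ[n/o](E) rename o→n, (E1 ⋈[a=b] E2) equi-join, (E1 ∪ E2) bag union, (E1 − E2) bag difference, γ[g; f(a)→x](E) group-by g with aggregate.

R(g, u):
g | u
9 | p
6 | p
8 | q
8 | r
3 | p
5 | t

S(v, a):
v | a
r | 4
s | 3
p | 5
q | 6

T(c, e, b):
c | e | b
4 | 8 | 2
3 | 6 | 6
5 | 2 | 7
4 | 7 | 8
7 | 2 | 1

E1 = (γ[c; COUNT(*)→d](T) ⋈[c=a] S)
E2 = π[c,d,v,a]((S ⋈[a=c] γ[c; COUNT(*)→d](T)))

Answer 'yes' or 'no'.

E1 subexpression sizes:
  T → 5
  γ[c; COUNT(*)→d](T) → 4
  S → 4
  (γ[c; COUNT(*)→d](T) ⋈[c=a] S) → 3
E2 subexpression sizes:
  S → 4
  T → 5
  γ[c; COUNT(*)→d](T) → 4
  (S ⋈[a=c] γ[c; COUNT(*)→d](T)) → 3
  π[c,d,v,a]((S ⋈[a=c] γ[c; COUNT(*)→d](T))) → 3

E1 and E2 produce the same multiset:
c | d | v | a
3 | 1 | s | 3
4 | 2 | r | 4
5 | 1 | p | 5

yes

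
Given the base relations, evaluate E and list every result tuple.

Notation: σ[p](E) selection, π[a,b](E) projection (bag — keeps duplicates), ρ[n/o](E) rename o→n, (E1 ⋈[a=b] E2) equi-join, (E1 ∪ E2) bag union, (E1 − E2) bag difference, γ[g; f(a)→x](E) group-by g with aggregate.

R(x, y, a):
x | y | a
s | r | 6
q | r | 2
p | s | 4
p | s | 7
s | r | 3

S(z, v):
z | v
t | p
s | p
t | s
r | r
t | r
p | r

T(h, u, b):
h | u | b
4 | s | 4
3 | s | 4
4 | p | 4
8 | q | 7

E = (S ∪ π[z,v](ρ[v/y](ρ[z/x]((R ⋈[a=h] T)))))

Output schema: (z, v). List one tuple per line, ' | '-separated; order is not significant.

Per-node cardinality:
  S → 6
  R → 5
  T → 4
  (R ⋈[a=h] T) → 3
  ρ[z/x]((R ⋈[a=h] T)) → 3
  ρ[v/y](ρ[z/x]((R ⋈[a=h] T))) → 3
  π[z,v](ρ[v/y](ρ[z/x]((R ⋈[a=h] T)))) → 3
  (S ∪ π[z,v](ρ[v/y](ρ[z/x]((R ⋈[a=h] T))))) → 9

== RESULT ==
z | v
p | r
p | s
p | s
r | r
s | p
s | r
t | p
t | r
t | s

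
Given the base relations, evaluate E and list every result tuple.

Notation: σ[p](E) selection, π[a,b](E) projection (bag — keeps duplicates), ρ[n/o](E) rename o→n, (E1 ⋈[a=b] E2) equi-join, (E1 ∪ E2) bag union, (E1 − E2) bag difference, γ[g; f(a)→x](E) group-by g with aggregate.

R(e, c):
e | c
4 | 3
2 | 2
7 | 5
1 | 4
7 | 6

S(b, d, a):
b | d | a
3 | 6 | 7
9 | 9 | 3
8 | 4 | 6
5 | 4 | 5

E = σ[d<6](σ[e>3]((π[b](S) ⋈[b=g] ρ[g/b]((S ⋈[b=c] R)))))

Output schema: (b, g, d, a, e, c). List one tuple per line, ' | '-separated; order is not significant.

Per-node cardinality:
  S → 4
  π[b](S) → 4
  S → 4
  R → 5
  (S ⋈[b=c] R) → 2
  ρ[g/b]((S ⋈[b=c] R)) → 2
  (π[b](S) ⋈[b=g] ρ[g/b]((S ⋈[b=c] R))) → 2
  σ[e>3]((π[b](S) ⋈[b=g] ρ[g/b]((S ⋈[b=c] R)))) → 2
  σ[d<6](σ[e>3]((π[b](S) ⋈[b=g] ρ[g/b]((S ⋈[b=c] R))))) → 1

== RESULT ==
b | g | d | a | e | c
5 | 5 | 4 | 5 | 7 | 5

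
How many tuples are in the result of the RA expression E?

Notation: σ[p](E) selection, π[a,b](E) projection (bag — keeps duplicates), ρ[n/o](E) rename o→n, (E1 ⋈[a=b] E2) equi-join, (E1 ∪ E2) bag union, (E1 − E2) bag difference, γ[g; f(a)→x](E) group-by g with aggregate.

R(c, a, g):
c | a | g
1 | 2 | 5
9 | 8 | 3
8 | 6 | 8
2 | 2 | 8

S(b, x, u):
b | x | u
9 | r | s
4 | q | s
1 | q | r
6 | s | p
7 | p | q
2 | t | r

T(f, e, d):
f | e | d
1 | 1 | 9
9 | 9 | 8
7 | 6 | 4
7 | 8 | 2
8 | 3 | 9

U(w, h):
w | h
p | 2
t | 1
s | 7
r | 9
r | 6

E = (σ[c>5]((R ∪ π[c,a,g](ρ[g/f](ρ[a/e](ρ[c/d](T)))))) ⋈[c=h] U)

Stepwise |·|:
  R → 4
  T → 5
  ρ[c/d](T) → 5
  ρ[a/e](ρ[c/d](T)) → 5
  ρ[g/f](ρ[a/e](ρ[c/d](T))) → 5
  π[c,a,g](ρ[g/f](ρ[a/e](ρ[c/d](T)))) → 5
  (R ∪ π[c,a,g](ρ[g/f](ρ[a/e](ρ[c/d](T))))) → 9
  σ[c>5]((R ∪ π[c,a,g](ρ[g/f](ρ[a/e](ρ[c/d](T)))))) → 5
  U → 5
  (σ[c>5]((R ∪ π[c,a,g](ρ[g/f](ρ[a/e](ρ[c/d](T)))))) ⋈[c=h] U) → 3

|E| = 3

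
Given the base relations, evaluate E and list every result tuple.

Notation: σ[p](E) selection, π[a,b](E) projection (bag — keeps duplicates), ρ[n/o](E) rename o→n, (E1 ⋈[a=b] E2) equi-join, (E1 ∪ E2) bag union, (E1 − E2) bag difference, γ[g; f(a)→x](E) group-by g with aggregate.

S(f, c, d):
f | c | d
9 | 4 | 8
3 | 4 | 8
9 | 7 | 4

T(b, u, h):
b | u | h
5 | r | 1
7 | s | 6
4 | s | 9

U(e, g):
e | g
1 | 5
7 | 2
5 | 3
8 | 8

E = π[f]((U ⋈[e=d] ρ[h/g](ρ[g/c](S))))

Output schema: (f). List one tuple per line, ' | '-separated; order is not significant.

Per-node cardinality:
  U → 4
  S → 3
  ρ[g/c](S) → 3
  ρ[h/g](ρ[g/c](S)) → 3
  (U ⋈[e=d] ρ[h/g](ρ[g/c](S))) → 2
  π[f]((U ⋈[e=d] ρ[h/g](ρ[g/c](S)))) → 2

== RESULT ==
f
3
9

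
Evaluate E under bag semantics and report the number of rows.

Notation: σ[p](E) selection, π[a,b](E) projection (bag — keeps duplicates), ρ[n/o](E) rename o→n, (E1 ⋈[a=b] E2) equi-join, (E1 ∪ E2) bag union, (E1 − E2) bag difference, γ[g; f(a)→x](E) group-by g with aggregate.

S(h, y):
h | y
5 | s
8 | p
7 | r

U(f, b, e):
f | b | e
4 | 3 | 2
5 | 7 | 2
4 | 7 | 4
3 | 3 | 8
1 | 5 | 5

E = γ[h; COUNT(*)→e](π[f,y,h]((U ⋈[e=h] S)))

Stepwise |·|:
  U → 5
  S → 3
  (U ⋈[e=h] S) → 2
  π[f,y,h]((U ⋈[e=h] S)) → 2
  γ[h; COUNT(*)→e](π[f,y,h]((U ⋈[e=h] S))) → 2

|E| = 2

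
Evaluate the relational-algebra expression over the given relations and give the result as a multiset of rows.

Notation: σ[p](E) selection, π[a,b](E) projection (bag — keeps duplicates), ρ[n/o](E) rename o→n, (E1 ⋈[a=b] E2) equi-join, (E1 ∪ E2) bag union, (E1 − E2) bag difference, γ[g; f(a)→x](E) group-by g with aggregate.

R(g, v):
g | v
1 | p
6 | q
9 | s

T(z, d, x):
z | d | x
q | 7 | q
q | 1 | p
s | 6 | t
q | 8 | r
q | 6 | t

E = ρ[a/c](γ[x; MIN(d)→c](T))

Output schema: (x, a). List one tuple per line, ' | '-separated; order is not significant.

Subexpression sizes:
  T → 5
  γ[x; MIN(d)→c](T) → 4
  ρ[a/c](γ[x; MIN(d)→c](T)) → 4

== RESULT ==
x | a
p | 1
q | 7
r | 8
t | 6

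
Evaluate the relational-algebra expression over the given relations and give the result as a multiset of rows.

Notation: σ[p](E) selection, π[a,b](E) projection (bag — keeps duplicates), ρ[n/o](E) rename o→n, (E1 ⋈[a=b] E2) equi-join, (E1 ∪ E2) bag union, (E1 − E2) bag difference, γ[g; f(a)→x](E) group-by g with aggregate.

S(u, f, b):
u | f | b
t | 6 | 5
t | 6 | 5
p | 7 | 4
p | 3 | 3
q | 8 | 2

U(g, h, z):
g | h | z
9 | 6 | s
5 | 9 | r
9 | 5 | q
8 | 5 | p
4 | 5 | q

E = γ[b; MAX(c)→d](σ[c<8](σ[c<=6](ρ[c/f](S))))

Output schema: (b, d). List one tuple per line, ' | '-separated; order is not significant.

Stepwise |·|:
  S → 5
  ρ[c/f](S) → 5
  σ[c<=6](ρ[c/f](S)) → 3
  σ[c<8](σ[c<=6](ρ[c/f](S))) → 3
  γ[b; MAX(c)→d](σ[c<8](σ[c<=6](ρ[c/f](S)))) → 2

== RESULT ==
b | d
3 | 3
5 | 6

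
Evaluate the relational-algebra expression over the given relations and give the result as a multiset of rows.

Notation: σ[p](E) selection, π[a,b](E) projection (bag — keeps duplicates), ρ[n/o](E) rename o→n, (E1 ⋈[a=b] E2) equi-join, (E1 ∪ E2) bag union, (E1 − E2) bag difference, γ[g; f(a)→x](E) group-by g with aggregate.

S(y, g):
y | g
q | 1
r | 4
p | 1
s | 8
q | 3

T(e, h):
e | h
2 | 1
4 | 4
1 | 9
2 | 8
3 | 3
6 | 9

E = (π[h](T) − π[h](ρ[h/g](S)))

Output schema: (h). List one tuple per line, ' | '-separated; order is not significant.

Row counts bottom-up:
  T → 6
  π[h](T) → 6
  S → 5
  ρ[h/g](S) → 5
  π[h](ρ[h/g](S)) → 5
  (π[h](T) − π[h](ρ[h/g](S))) → 2

== RESULT ==
h
9
9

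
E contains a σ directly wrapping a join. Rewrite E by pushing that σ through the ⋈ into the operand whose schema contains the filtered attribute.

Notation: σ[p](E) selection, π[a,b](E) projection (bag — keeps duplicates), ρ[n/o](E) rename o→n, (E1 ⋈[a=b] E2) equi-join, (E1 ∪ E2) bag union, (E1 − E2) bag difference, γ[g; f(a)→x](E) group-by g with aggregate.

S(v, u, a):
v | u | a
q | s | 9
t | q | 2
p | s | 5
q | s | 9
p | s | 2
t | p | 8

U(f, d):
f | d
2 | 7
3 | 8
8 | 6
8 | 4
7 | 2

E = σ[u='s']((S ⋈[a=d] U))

σ filters on u, owned by the left side.
E' = (σ[u='s'](S) ⋈[a=d] U)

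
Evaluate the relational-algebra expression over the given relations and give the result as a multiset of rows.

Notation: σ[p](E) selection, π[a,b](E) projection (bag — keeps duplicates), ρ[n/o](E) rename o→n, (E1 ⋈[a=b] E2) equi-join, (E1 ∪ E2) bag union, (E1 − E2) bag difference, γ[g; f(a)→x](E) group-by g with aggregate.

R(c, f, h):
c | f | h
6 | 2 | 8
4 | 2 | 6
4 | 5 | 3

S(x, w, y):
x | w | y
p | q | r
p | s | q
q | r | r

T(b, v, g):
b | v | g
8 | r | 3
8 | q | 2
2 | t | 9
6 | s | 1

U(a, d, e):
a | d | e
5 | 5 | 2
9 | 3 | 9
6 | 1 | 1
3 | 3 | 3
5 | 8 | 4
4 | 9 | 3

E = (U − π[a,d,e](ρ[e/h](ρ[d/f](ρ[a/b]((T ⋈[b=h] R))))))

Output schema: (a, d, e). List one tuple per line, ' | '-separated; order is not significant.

Per-node cardinality:
  U → 6
  T → 4
  R → 3
  (T ⋈[b=h] R) → 3
  ρ[a/b]((T ⋈[b=h] R)) → 3
  ρ[d/f](ρ[a/b]((T ⋈[b=h] R))) → 3
  ρ[e/h](ρ[d/f](ρ[a/b]((T ⋈[b=h] R)))) → 3
  π[a,d,e](ρ[e/h](ρ[d/f](ρ[a/b]((T ⋈[b=h] R))))) → 3
  (U − π[a,d,e](ρ[e/h](ρ[d/f](ρ[a/b]((T ⋈[b=h] R)))))) → 6

== RESULT ==
a | d | e
3 | 3 | 3
4 | 9 | 3
5 | 5 | 2
5 | 8 | 4
6 | 1 | 1
9 | 3 | 9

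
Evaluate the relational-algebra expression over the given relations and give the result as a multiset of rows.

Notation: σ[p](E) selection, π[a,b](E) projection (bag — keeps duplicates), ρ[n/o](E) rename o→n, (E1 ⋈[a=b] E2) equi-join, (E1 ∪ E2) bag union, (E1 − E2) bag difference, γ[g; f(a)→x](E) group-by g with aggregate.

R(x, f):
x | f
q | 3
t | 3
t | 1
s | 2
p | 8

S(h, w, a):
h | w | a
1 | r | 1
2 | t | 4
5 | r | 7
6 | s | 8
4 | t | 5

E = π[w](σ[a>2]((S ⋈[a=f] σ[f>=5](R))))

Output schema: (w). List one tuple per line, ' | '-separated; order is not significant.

Subexpression sizes:
  S → 5
  R → 5
  σ[f>=5](R) → 1
  (S ⋈[a=f] σ[f>=5](R)) → 1
  σ[a>2]((S ⋈[a=f] σ[f>=5](R))) → 1
  π[w](σ[a>2]((S ⋈[a=f] σ[f>=5](R)))) → 1

== RESULT ==
w
s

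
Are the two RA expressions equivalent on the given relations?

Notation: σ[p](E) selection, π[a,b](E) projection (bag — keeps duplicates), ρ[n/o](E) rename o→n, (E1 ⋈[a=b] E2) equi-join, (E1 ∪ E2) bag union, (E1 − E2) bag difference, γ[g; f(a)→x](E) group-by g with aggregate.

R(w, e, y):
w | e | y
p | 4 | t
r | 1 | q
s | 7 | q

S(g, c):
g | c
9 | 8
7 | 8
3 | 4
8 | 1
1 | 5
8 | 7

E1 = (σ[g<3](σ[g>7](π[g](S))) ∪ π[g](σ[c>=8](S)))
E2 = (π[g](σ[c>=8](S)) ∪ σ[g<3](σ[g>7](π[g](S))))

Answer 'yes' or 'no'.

E1 stepwise |·|:
  S → 6
  π[g](S) → 6
  σ[g>7](π[g](S)) → 3
  σ[g<3](σ[g>7](π[g](S))) → 0
  S → 6
  σ[c>=8](S) → 2
  π[g](σ[c>=8](S)) → 2
  (σ[g<3](σ[g>7](π[g](S))) ∪ π[g](σ[c>=8](S))) → 2
E2 stepwise |·|:
  S → 6
  σ[c>=8](S) → 2
  π[g](σ[c>=8](S)) → 2
  S → 6
  π[g](S) → 6
  σ[g>7](π[g](S)) → 3
  σ[g<3](σ[g>7](π[g](S))) → 0
  (π[g](σ[c>=8](S)) ∪ σ[g<3](σ[g>7](π[g](S)))) → 2

E1 and E2 produce the same multiset:
g
7
9

yes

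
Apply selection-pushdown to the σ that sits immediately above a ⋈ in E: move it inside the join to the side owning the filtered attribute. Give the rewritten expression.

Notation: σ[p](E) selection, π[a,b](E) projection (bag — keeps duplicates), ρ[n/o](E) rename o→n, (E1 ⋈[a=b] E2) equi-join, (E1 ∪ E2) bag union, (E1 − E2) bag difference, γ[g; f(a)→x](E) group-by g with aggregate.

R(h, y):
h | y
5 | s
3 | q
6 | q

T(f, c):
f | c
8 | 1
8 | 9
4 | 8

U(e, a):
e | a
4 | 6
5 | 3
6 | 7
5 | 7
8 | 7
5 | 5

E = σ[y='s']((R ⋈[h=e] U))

σ filters on y, owned by the left side.
E' = (σ[y='s'](R) ⋈[h=e] U)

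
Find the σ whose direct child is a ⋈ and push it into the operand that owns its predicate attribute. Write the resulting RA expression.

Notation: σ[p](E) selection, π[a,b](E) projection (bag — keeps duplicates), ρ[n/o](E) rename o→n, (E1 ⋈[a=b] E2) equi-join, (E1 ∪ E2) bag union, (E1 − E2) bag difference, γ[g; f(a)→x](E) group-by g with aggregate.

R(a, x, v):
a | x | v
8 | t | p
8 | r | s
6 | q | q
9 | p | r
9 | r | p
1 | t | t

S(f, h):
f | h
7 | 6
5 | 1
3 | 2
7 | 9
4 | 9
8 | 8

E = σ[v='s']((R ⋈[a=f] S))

σ filters on v, owned by the left side.
E' = (σ[v='s'](R) ⋈[a=f] S)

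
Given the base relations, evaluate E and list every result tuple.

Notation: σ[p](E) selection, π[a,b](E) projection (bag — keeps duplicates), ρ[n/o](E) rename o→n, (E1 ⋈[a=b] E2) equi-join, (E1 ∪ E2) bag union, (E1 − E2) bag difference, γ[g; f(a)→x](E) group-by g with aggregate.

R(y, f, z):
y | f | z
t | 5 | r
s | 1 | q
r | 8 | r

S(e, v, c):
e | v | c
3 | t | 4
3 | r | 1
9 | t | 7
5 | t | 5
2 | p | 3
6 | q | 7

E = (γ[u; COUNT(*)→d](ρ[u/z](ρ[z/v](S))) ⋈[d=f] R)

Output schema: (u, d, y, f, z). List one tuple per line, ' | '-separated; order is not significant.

Row counts bottom-up:
  S → 6
  ρ[z/v](S) → 6
  ρ[u/z](ρ[z/v](S)) → 6
  γ[u; COUNT(*)→d](ρ[u/z](ρ[z/v](S))) → 4
  R → 3
  (γ[u; COUNT(*)→d](ρ[u/z](ρ[z/v](S))) ⋈[d=f] R) → 3

== RESULT ==
u | d | y | f | z
p | 1 | s | 1 | q
q | 1 | s | 1 | q
r | 1 | s | 1 | q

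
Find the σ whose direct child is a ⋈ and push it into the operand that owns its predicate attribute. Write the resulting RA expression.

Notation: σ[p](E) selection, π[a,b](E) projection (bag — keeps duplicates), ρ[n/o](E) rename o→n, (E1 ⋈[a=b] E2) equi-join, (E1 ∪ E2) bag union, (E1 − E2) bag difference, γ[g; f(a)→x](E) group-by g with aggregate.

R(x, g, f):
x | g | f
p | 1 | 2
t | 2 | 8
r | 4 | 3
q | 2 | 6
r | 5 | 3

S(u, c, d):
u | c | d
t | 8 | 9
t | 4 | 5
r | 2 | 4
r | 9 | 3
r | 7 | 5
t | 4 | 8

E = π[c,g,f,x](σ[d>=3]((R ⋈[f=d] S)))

σ filters on d, owned by the right side.
E' = π[c,g,f,x]((R ⋈[f=d] σ[d>=3](S)))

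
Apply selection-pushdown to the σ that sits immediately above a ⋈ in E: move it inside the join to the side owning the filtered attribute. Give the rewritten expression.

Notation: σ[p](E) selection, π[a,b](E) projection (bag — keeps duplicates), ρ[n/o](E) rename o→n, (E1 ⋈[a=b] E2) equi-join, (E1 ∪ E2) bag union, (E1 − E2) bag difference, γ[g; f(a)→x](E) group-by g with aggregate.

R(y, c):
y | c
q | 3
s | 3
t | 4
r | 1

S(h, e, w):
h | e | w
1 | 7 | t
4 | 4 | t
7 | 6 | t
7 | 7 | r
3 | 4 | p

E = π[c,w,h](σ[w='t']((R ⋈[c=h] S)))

σ filters on w, owned by the right side.
E' = π[c,w,h]((R ⋈[c=h] σ[w='t'](S)))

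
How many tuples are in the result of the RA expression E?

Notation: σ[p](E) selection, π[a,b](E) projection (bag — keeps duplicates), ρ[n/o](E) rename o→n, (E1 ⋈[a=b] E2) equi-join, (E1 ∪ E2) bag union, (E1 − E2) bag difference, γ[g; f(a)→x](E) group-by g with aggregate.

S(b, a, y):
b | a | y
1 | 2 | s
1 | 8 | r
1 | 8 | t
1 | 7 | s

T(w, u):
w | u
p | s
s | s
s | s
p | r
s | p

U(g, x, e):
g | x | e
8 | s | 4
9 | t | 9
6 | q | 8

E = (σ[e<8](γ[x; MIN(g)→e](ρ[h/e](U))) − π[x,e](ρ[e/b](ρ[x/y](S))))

Subexpression sizes:
  U → 3
  ρ[h/e](U) → 3
  γ[x; MIN(g)→e](ρ[h/e](U)) → 3
  σ[e<8](γ[x; MIN(g)→e](ρ[h/e](U))) → 1
  S → 4
  ρ[x/y](S) → 4
  ρ[e/b](ρ[x/y](S)) → 4
  π[x,e](ρ[e/b](ρ[x/y](S))) → 4
  (σ[e<8](γ[x; MIN(g)→e](ρ[h/e](U))) − π[x,e](ρ[e/b](ρ[x/y](S)))) → 1

|E| = 1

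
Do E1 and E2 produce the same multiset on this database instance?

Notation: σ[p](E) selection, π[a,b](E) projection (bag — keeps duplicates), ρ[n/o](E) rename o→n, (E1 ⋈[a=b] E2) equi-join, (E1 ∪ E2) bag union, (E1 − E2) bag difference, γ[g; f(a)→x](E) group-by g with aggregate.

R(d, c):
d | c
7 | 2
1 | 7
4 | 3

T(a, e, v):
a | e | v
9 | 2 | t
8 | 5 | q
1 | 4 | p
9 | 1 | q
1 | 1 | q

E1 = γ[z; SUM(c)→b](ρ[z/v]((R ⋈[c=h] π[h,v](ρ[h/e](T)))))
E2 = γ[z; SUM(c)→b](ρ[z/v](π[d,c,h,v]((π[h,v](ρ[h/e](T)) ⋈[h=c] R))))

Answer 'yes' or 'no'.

E1 per-node cardinality:
  R → 3
  T → 5
  ρ[h/e](T) → 5
  π[h,v](ρ[h/e](T)) → 5
  (R ⋈[c=h] π[h,v](ρ[h/e](T))) → 1
  ρ[z/v]((R ⋈[c=h] π[h,v](ρ[h/e](T)))) → 1
  γ[z; SUM(c)→b](ρ[z/v]((R ⋈[c=h] π[h,v](ρ[h/e](T))))) → 1
E2 per-node cardinality:
  T → 5
  ρ[h/e](T) → 5
  π[h,v](ρ[h/e](T)) → 5
  R → 3
  (π[h,v](ρ[h/e](T)) ⋈[h=c] R) → 1
  π[d,c,h,v]((π[h,v](ρ[h/e](T)) ⋈[h=c] R)) → 1
  ρ[z/v](π[d,c,h,v]((π[h,v](ρ[h/e](T)) ⋈[h=c] R))) → 1
  γ[z; SUM(c)→b](ρ[z/v](π[d,c,h,v]((π[h,v](ρ[h/e](T)) ⋈[h=c] R)))) → 1

E1 and E2 produce the same multiset:
z | b
t | 2

yes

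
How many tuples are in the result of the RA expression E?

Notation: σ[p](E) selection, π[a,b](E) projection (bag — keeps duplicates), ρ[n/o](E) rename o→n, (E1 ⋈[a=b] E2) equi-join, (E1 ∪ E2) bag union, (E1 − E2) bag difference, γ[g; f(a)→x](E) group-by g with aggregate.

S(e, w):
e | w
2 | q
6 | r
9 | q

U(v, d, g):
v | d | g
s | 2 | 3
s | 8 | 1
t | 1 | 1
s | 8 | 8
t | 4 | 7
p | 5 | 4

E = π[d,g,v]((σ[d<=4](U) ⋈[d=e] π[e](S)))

Per-node cardinality:
  U → 6
  σ[d<=4](U) → 3
  S → 3
  π[e](S) → 3
  (σ[d<=4](U) ⋈[d=e] π[e](S)) → 1
  π[d,g,v]((σ[d<=4](U) ⋈[d=e] π[e](S))) → 1

|E| = 1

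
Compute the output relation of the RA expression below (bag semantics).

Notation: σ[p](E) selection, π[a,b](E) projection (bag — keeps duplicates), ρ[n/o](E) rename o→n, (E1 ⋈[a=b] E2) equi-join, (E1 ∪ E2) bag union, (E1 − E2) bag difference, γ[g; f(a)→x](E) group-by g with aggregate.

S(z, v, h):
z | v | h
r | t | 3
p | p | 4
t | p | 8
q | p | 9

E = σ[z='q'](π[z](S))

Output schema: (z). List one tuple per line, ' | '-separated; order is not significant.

Subexpression sizes:
  S → 4
  π[z](S) → 4
  σ[z='q'](π[z](S)) → 1

== RESULT ==
z
q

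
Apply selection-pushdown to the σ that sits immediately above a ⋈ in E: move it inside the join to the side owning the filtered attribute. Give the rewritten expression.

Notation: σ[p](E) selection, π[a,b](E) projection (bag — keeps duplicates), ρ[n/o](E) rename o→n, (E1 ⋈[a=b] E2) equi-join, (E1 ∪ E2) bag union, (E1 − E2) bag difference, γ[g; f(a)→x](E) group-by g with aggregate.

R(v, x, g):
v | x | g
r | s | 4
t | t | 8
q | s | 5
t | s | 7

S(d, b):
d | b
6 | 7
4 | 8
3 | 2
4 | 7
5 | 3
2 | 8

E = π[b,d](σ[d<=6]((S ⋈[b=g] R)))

σ filters on d, owned by the left side.
E' = π[b,d]((σ[d<=6](S) ⋈[b=g] R))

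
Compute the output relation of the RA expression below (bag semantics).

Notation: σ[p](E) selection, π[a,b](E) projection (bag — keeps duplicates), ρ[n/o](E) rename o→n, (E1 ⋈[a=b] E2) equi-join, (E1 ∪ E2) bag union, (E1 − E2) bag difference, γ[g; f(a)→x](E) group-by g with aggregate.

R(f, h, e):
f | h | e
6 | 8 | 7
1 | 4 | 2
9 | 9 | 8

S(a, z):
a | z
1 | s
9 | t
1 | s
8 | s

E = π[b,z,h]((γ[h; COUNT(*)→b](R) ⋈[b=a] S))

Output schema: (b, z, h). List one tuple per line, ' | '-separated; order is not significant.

Subexpression sizes:
  R → 3
  γ[h; COUNT(*)→b](R) → 3
  S → 4
  (γ[h; COUNT(*)→b](R) ⋈[b=a] S) → 6
  π[b,z,h]((γ[h; COUNT(*)→b](R) ⋈[b=a] S)) → 6

== RESULT ==
b | z | h
1 | s | 4
1 | s | 4
1 | s | 8
1 | s | 8
1 | s | 9
1 | s | 9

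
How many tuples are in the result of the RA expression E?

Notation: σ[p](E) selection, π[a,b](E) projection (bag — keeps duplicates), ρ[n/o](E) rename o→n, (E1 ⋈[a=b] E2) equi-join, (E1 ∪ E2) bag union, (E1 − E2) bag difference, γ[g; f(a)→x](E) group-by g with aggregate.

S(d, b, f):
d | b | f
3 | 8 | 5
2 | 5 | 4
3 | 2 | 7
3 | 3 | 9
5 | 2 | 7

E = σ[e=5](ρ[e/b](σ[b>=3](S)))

Row counts bottom-up:
  S → 5
  σ[b>=3](S) → 3
  ρ[e/b](σ[b>=3](S)) → 3
  σ[e=5](ρ[e/b](σ[b>=3](S))) → 1

|E| = 1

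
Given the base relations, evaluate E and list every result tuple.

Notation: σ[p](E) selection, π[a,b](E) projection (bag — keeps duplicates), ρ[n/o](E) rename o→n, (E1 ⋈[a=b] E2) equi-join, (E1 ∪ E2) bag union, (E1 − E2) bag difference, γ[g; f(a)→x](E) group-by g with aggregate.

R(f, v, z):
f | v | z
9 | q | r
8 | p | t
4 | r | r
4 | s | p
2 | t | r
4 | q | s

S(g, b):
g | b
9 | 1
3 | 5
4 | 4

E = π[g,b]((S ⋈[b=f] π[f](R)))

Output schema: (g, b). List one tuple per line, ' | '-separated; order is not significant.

Row counts bottom-up:
  S → 3
  R → 6
  π[f](R) → 6
  (S ⋈[b=f] π[f](R)) → 3
  π[g,b]((S ⋈[b=f] π[f](R))) → 3

== RESULT ==
g | b
4 | 4
4 | 4
4 | 4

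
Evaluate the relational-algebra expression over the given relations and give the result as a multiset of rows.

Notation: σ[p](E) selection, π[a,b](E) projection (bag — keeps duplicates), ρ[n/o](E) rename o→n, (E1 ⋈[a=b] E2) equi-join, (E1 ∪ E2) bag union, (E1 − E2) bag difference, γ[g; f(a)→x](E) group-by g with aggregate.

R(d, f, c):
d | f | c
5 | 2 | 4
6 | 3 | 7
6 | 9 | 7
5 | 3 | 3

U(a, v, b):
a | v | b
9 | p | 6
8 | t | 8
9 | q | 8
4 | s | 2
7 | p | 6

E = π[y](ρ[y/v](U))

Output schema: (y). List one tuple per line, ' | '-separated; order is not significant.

Subexpression sizes:
  U → 5
  ρ[y/v](U) → 5
  π[y](ρ[y/v](U)) → 5

== RESULT ==
y
p
p
q
s
t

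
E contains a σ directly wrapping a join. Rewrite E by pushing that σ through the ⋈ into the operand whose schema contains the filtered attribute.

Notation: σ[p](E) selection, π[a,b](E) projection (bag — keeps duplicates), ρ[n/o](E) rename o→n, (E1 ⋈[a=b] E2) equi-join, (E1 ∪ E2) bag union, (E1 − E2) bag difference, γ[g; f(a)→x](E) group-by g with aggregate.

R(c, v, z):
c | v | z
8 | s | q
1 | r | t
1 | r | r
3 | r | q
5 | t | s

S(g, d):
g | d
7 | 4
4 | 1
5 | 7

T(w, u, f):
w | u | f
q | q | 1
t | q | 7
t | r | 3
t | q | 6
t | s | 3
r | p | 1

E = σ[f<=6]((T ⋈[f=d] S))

σ filters on f, owned by the left side.
E' = (σ[f<=6](T) ⋈[f=d] S)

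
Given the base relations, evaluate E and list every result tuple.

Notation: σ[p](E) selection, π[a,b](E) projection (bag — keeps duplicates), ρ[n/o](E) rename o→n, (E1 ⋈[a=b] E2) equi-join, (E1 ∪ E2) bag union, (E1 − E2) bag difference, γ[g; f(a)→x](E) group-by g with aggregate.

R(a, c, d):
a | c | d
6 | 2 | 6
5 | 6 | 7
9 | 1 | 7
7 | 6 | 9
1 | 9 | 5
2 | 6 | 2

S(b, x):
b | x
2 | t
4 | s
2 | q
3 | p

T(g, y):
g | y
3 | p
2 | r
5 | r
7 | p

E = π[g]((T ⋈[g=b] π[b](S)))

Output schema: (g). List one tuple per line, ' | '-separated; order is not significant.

Subexpression sizes:
  T → 4
  S → 4
  π[b](S) → 4
  (T ⋈[g=b] π[b](S)) → 3
  π[g]((T ⋈[g=b] π[b](S))) → 3

== RESULT ==
g
2
2
3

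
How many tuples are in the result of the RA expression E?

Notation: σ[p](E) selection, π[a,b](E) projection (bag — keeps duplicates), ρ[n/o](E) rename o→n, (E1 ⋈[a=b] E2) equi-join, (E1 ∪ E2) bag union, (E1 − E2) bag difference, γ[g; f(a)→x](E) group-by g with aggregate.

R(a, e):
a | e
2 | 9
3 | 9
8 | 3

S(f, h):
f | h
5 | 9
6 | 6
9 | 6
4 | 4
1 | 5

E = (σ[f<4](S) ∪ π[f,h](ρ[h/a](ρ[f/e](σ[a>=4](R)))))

Per-node cardinality:
  S → 5
  σ[f<4](S) → 1
  R → 3
  σ[a>=4](R) → 1
  ρ[f/e](σ[a>=4](R)) → 1
  ρ[h/a](ρ[f/e](σ[a>=4](R))) → 1
  π[f,h](ρ[h/a](ρ[f/e](σ[a>=4](R)))) → 1
  (σ[f<4](S) ∪ π[f,h](ρ[h/a](ρ[f/e](σ[a>=4](R))))) → 2

|E| = 2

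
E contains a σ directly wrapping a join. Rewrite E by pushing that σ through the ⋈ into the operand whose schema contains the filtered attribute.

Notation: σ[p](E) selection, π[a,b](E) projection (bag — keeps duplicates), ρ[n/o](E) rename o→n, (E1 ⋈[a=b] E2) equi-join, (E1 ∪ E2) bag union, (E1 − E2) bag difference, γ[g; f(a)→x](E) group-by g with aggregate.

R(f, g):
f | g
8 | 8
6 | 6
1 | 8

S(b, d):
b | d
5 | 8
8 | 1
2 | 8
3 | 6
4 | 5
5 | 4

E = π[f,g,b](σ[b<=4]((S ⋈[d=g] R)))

σ filters on b, owned by the left side.
E' = π[f,g,b]((σ[b<=4](S) ⋈[d=g] R))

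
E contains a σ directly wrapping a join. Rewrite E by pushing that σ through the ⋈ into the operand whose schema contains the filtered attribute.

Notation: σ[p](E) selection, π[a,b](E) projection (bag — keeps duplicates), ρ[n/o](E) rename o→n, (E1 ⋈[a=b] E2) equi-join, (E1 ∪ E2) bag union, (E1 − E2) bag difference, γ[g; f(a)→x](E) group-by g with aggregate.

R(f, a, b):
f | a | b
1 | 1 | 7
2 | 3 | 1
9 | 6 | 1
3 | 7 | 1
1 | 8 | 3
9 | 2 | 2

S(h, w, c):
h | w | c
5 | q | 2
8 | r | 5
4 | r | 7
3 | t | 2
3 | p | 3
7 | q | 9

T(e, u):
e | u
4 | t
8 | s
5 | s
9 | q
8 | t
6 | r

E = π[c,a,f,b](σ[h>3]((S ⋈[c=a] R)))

σ filters on h, owned by the left side.
E' = π[c,a,f,b]((σ[h>3](S) ⋈[c=a] R))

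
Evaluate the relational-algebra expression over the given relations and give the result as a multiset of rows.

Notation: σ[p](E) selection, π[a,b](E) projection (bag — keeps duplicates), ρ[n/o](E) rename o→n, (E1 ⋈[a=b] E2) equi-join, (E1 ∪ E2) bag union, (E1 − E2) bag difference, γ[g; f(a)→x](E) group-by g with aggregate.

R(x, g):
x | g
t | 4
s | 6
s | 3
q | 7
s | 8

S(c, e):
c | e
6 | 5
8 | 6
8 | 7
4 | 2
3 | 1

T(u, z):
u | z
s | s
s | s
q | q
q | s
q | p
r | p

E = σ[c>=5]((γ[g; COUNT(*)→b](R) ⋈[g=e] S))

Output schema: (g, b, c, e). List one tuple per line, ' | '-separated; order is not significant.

Per-node cardinality:
  R → 5
  γ[g; COUNT(*)→b](R) → 5
  S → 5
  (γ[g; COUNT(*)→b](R) ⋈[g=e] S) → 2
  σ[c>=5]((γ[g; COUNT(*)→b](R) ⋈[g=e] S)) → 2

== RESULT ==
g | b | c | e
6 | 1 | 8 | 6
7 | 1 | 8 | 7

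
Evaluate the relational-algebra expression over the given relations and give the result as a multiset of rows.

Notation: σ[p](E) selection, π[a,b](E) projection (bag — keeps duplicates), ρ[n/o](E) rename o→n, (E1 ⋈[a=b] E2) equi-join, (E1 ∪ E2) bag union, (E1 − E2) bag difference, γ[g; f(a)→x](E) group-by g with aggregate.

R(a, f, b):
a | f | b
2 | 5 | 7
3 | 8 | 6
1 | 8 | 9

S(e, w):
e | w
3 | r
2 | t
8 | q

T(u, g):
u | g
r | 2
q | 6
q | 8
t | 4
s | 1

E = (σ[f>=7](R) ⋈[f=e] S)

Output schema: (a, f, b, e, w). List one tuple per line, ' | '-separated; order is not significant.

Subexpression sizes:
  R → 3
  σ[f>=7](R) → 2
  S → 3
  (σ[f>=7](R) ⋈[f=e] S) → 2

== RESULT ==
a | f | b | e | w
1 | 8 | 9 | 8 | q
3 | 8 | 6 | 8 | q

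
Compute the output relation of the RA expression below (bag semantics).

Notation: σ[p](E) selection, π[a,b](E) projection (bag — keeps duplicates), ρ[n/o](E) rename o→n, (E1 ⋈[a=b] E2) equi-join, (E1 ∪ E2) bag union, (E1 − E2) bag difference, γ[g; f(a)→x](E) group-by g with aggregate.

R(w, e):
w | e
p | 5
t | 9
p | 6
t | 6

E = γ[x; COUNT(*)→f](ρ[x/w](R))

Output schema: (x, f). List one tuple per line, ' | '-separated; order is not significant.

Subexpression sizes:
  R → 4
  ρ[x/w](R) → 4
  γ[x; COUNT(*)→f](ρ[x/w](R)) → 2

== RESULT ==
x | f
p | 2
t | 2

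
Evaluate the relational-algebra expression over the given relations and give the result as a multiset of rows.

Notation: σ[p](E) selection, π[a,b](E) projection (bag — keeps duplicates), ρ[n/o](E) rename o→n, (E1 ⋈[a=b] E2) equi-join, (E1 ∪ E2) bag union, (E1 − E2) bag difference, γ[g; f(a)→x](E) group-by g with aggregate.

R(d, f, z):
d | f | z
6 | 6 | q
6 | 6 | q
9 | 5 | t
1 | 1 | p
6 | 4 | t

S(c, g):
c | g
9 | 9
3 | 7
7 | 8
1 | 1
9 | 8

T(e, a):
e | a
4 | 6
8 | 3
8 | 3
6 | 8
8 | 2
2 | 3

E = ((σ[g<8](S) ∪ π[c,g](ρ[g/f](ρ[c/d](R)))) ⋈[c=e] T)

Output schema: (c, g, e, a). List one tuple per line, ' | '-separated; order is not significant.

Stepwise |·|:
  S → 5
  σ[g<8](S) → 2
  R → 5
  ρ[c/d](R) → 5
  ρ[g/f](ρ[c/d](R)) → 5
  π[c,g](ρ[g/f](ρ[c/d](R))) → 5
  (σ[g<8](S) ∪ π[c,g](ρ[g/f](ρ[c/d](R)))) → 7
  T → 6
  ((σ[g<8](S) ∪ π[c,g](ρ[g/f](ρ[c/d](R)))) ⋈[c=e] T) → 3

== RESULT ==
c | g | e | a
6 | 4 | 6 | 8
6 | 6 | 6 | 8
6 | 6 | 6 | 8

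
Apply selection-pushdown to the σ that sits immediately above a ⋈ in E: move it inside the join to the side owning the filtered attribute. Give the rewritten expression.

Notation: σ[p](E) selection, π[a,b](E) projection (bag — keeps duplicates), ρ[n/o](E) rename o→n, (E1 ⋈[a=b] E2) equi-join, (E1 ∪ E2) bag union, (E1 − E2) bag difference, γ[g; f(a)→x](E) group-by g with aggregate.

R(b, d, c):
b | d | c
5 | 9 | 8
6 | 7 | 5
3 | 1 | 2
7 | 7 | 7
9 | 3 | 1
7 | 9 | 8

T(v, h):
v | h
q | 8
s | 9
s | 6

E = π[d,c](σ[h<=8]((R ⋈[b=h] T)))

σ filters on h, owned by the right side.
E' = π[d,c]((R ⋈[b=h] σ[h<=8](T)))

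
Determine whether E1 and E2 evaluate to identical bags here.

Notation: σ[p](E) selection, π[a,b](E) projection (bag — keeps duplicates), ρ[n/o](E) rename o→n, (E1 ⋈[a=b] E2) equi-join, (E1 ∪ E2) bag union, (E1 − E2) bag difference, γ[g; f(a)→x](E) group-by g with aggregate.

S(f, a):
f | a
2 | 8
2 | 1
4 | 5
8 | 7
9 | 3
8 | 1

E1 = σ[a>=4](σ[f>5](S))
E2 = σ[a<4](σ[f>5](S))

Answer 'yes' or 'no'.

E1 per-node cardinality:
  S → 6
  σ[f>5](S) → 3
  σ[a>=4](σ[f>5](S)) → 1
E2 per-node cardinality:
  S → 6
  σ[f>5](S) → 3
  σ[a<4](σ[f>5](S)) → 2

E1 result:
f | a
8 | 7
E2 result:
f | a
8 | 1
9 | 3
Witness: (8, 7) appears 1× in E1 but 0× in E2.

no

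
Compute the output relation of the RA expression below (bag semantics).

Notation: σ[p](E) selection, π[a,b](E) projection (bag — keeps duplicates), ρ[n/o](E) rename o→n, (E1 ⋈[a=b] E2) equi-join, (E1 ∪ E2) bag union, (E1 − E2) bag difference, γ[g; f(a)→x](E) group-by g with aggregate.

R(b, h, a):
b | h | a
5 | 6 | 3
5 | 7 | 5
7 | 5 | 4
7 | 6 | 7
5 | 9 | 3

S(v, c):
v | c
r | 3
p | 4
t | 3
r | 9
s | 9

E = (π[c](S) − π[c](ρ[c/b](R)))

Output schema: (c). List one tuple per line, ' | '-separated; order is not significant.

Subexpression sizes:
  S → 5
  π[c](S) → 5
  R → 5
  ρ[c/b](R) → 5
  π[c](ρ[c/b](R)) → 5
  (π[c](S) − π[c](ρ[c/b](R))) → 5

== RESULT ==
c
3
3
4
9
9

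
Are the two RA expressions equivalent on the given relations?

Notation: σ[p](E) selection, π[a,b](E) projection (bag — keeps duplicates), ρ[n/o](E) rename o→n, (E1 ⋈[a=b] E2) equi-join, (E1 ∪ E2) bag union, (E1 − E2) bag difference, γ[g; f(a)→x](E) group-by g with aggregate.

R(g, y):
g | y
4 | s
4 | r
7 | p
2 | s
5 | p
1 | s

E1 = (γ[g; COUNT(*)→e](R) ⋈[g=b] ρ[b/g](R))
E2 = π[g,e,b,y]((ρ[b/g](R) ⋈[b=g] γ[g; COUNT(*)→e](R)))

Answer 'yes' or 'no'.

E1 subexpression sizes:
  R → 6
  γ[g; COUNT(*)→e](R) → 5
  R → 6
  ρ[b/g](R) → 6
  (γ[g; COUNT(*)→e](R) ⋈[g=b] ρ[b/g](R)) → 6
E2 subexpression sizes:
  R → 6
  ρ[b/g](R) → 6
  R → 6
  γ[g; COUNT(*)→e](R) → 5
  (ρ[b/g](R) ⋈[b=g] γ[g; COUNT(*)→e](R)) → 6
  π[g,e,b,y]((ρ[b/g](R) ⋈[b=g] γ[g; COUNT(*)→e](R))) → 6

E1 and E2 produce the same multiset:
g | e | b | y
1 | 1 | 1 | s
2 | 1 | 2 | s
4 | 2 | 4 | r
4 | 2 | 4 | s
5 | 1 | 5 | p
7 | 1 | 7 | p

yes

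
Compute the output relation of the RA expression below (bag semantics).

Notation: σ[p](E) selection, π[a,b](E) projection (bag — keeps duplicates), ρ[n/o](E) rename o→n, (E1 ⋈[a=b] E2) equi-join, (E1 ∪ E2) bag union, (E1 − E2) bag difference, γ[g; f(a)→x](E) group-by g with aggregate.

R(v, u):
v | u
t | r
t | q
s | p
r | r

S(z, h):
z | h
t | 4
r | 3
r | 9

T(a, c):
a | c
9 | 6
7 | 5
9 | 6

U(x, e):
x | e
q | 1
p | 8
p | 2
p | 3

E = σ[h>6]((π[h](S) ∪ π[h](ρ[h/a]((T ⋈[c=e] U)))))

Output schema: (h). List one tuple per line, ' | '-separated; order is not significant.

Row counts bottom-up:
  S → 3
  π[h](S) → 3
  T → 3
  U → 4
  (T ⋈[c=e] U) → 0
  ρ[h/a]((T ⋈[c=e] U)) → 0
  π[h](ρ[h/a]((T ⋈[c=e] U))) → 0
  (π[h](S) ∪ π[h](ρ[h/a]((T ⋈[c=e] U)))) → 3
  σ[h>6]((π[h](S) ∪ π[h](ρ[h/a]((T ⋈[c=e] U))))) → 1

== RESULT ==
h
9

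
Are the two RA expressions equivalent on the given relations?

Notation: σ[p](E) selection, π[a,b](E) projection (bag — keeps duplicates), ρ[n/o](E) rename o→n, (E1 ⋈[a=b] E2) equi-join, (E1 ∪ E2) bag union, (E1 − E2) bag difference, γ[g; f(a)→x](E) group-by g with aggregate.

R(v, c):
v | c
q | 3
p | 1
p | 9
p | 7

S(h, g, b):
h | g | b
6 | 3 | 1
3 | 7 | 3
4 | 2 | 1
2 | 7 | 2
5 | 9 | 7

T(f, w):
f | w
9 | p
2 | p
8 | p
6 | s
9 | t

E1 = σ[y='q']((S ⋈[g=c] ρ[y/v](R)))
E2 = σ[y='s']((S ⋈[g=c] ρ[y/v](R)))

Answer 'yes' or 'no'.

E1 subexpression sizes:
  S → 5
  R → 4
  ρ[y/v](R) → 4
  (S ⋈[g=c] ρ[y/v](R)) → 4
  σ[y='q']((S ⋈[g=c] ρ[y/v](R))) → 1
E2 subexpression sizes:
  S → 5
  R → 4
  ρ[y/v](R) → 4
  (S ⋈[g=c] ρ[y/v](R)) → 4
  σ[y='s']((S ⋈[g=c] ρ[y/v](R))) → 0

E1 result:
h | g | b | y | c
6 | 3 | 1 | q | 3
E2 result:
h | g | b | y | c
(0 rows)
Witness: (6, 3, 1, 'q', 3) appears 1× in E1 but 0× in E2.

no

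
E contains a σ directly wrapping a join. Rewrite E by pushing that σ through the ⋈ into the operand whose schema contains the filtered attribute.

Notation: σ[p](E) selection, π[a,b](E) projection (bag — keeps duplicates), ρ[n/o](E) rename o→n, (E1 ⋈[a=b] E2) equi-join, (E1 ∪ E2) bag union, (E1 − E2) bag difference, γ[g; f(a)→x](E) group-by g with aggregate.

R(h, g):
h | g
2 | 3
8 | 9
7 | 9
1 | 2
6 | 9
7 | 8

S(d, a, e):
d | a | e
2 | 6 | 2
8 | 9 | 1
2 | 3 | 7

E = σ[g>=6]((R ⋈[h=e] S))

σ filters on g, owned by the left side.
E' = (σ[g>=6](R) ⋈[h=e] S)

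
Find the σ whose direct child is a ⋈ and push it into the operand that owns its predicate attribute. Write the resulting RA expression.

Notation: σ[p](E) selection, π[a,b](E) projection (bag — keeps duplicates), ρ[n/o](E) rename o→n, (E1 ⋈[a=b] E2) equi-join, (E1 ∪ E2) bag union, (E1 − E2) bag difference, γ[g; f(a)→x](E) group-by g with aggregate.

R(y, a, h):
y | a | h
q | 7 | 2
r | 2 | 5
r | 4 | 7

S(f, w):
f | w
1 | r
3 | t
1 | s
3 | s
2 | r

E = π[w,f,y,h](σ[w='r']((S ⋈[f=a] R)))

σ filters on w, owned by the left side.
E' = π[w,f,y,h]((σ[w='r'](S) ⋈[f=a] R))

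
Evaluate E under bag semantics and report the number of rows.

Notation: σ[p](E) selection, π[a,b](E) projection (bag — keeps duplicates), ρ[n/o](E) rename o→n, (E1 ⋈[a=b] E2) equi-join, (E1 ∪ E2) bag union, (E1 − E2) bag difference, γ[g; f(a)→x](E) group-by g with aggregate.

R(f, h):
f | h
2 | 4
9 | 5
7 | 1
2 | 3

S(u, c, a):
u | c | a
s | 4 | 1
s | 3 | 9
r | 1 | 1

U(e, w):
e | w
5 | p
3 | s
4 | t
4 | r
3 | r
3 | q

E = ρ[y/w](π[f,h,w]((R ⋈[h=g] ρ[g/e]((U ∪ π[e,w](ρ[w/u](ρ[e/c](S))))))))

Row counts bottom-up:
  R → 4
  U → 6
  S → 3
  ρ[e/c](S) → 3
  ρ[w/u](ρ[e/c](S)) → 3
  π[e,w](ρ[w/u](ρ[e/c](S))) → 3
  (U ∪ π[e,w](ρ[w/u](ρ[e/c](S)))) → 9
  ρ[g/e]((U ∪ π[e,w](ρ[w/u](ρ[e/c](S))))) → 9
  (R ⋈[h=g] ρ[g/e]((U ∪ π[e,w](ρ[w/u](ρ[e/c](S)))))) → 9
  π[f,h,w]((R ⋈[h=g] ρ[g/e]((U ∪ π[e,w](ρ[w/u](ρ[e/c](S))))))) → 9
  ρ[y/w](π[f,h,w]((R ⋈[h=g] ρ[g/e]((U ∪ π[e,w](ρ[w/u](ρ[e/c](S)))))))) → 9

|E| = 9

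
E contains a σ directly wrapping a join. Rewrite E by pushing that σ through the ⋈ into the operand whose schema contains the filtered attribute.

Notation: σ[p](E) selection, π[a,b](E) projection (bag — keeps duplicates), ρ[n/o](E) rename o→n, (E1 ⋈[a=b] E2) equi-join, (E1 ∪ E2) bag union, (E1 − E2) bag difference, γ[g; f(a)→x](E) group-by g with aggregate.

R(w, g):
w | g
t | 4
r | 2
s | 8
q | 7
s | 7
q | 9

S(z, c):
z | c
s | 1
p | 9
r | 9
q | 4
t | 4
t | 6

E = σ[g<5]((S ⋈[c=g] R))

σ filters on g, owned by the right side.
E' = (S ⋈[c=g] σ[g<5](R))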